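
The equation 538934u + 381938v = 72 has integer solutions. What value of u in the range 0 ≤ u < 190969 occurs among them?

51760

gcd(538934, 381938) = 2 (Euclid: 538934 = 1·381938 + 156996; 381938 = 2·156996 + 67946; 156996 = 2·67946 + 21104; 67946 = 3·21104 + 4634; 21104 = 4·4634 + 2568; 4634 = 1·2568 + 2066; 2568 = 1·2066 + 502; 2066 = 4·502 + 58; 502 = 8·58 + 38; 58 = 1·38 + 20; 38 = 1·20 + 18; 20 = 1·18 + 2; 18 = 9·2 + 0), and 2 | 72.
Extended Euclid: 538934·(-19781) + 381938·(27912) = 2. Scale by 36: u₀ = -712116.
General solution u = u₀ + 190969t; reducing mod 190969 gives u = 51760 (and v = -73036).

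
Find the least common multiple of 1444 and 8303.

1444 = 2² · 19²; 8303 = 19² · 23
max exponents: 2² · 19² · 23 = 33212

33212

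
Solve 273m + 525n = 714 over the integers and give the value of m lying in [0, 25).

Reduce mod 525: 273m ≡ 714 (mod 525). With g = gcd(273, 525) = 21 dividing 714, divide through: 13m ≡ 34 (mod 25).
Since gcd(13, 25) = 1, m ≡ 34·(13)⁻¹ ≡ 18 (mod 25). Smallest non-negative: 18.

18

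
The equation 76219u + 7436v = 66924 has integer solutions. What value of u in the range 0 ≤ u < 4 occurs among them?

Reduce mod 7436: 76219u ≡ 66924 (mod 7436). With g = gcd(76219, 7436) = 1859 dividing 66924, divide through: 41u ≡ 36 (mod 4).
Since gcd(41, 4) = 1, u ≡ 36·(41)⁻¹ ≡ 0 (mod 4). Smallest non-negative: 0.

0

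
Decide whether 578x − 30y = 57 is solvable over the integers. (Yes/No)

No

By Bézout, 578x − 30y = 57 has integer solutions iff gcd(578, 30) | 57.
Euclid: 578 = 19·30 + 8; 30 = 3·8 + 6; 8 = 1·6 + 2; 6 = 3·2 + 0. gcd = 2; 57 mod 2 = 1. No.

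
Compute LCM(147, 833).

2499

147 = 3 · 7²; 833 = 7² · 17
max exponents: 3 · 7² · 17 = 2499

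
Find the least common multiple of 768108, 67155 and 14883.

5826099180

lcm(768108, 67155) = 768108·67155/gcd = 51582292740/363 = 142099980
lcm(142099980, 14883) = 142099980·14883/gcd = 2114874002340/363 = 5826099180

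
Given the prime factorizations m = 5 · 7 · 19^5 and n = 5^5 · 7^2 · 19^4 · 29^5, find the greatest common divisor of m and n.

4561235

min exponent per shared prime: 5 · 7 · 19^4 = 4561235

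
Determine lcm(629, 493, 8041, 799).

405515671

lcm(629, 493) = 629·493/gcd = 310097/17 = 18241
lcm(18241, 8041) = 18241·8041/gcd = 146675881/17 = 8627993
lcm(8627993, 799) = 8627993·799/gcd = 6893766407/17 = 405515671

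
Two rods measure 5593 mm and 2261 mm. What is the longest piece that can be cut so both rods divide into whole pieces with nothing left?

5593 = 7 · 17 · 47
2261 = 7 · 17 · 19
Common: 7 · 17 = 119

119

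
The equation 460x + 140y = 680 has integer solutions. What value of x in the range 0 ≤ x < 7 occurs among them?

Euclid: 460 = 3·140 + 40; 140 = 3·40 + 20; 40 = 2·20 + 0 → gcd = 20; 680 = 20·34.
Back-substitution yields 460·(-3) + 140·(10) = 20, so one solution is x = -3·34 = -102, y = 10·34 = 340.
Solutions in x differ by 140/20 = 7; the one in [0, 7) is -102 mod 7 = 3.

3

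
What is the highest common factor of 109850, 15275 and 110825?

109850 = 2 · 5² · 13³; 15275 = 5² · 13 · 47; 110825 = 5² · 11 · 13 · 31
gcd takes min exponent of each prime: 5² · 13 = 325

325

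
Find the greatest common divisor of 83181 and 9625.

83181 = 3 · 7 · 17 · 233
9625 = 5³ · 7 · 11
Common: 7 = 7

7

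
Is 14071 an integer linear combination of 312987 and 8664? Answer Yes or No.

No

By Bézout, 312987m − 8664n = 14071 has integer solutions iff gcd(312987, 8664) | 14071.
Euclid: 312987 = 36·8664 + 1083; 8664 = 8·1083 + 0. gcd = 1083; 14071 mod 1083 = 1075. No.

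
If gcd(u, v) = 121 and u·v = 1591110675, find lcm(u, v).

For any two positive integers, gcd × lcm equals their product. Hence lcm = 1591110675 / 121 = 13149675.

13149675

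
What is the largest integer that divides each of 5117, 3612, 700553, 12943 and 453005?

7

gcd(5117, 3612): 5117 = 1·3612 + 1505; 3612 = 2·1505 + 602; 1505 = 2·602 + 301; 602 = 2·301 + 0 → 301
gcd(301, 700553): 700553 = 2327·301 + 126; 301 = 2·126 + 49; 126 = 2·49 + 28; 49 = 1·28 + 21; 28 = 1·21 + 7; 21 = 3·7 + 0 → 7
gcd(7, 12943): 12943 = 1849·7 + 0 → 7
gcd(7, 453005): 453005 = 64715·7 + 0 → 7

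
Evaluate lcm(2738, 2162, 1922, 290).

412430265410

2738 = 2 · 37²; 2162 = 2 · 23 · 47; 1922 = 2 · 31²; 290 = 2 · 5 · 29
lcm takes max exponent of each prime: 2 · 5 · 23 · 29 · 31² · 37² · 47 = 412430265410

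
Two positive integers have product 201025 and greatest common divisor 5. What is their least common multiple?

Since gcd(a,b)·lcm(a,b) = ab, lcm = 201025/5 = 40205.

40205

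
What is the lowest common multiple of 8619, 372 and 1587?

565371924

8619 = 3 · 13² · 17; 372 = 2² · 3 · 31; 1587 = 3 · 23²
lcm takes max exponent of each prime: 2² · 3 · 13² · 17 · 23² · 31 = 565371924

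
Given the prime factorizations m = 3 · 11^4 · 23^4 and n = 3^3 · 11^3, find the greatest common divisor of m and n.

min exponent per shared prime: 3 · 11^3 = 3993

3993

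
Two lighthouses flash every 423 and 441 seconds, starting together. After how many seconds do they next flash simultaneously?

423 = 3² · 47; 441 = 3² · 7²
max exponents: 3² · 7² · 47 = 20727

20727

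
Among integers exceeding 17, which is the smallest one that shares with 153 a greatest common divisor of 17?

153 = 17·9. Any m with gcd(m, 153) = 17 is a multiple of 17, say 17s, with s coprime to 9.
Need s > 17/17, so s ≥ 2. First s ≥ 2 with gcd(s, 9) = 1 is s = 2. Thus m = 17·2 = 34.

34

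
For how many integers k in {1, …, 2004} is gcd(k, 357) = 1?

Prime factors of 357: 3, 7, 17. Count integers ≤ 2004 divisible by none of them.
By inclusion–exclusion: 2004 − ⌊2004/3⌋ − ⌊2004/7⌋ − ⌊2004/17⌋ + ⌊2004/21⌋ + ⌊2004/51⌋ + ⌊2004/119⌋ − ⌊2004/357⌋ = 1078.

1078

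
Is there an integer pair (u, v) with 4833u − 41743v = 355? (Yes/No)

gcd(4833, 41743): 41743 = 8·4833 + 3079; 4833 = 1·3079 + 1754; 3079 = 1·1754 + 1325; 1754 = 1·1325 + 429; 1325 = 3·429 + 38; 429 = 11·38 + 11; 38 = 3·11 + 5; 11 = 2·5 + 1; 5 = 5·1 + 0 → 1
1 divides 355, so a solution exists.

Yes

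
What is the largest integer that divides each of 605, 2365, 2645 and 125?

5

gcd(605, 2365): 2365 = 3·605 + 550; 605 = 1·550 + 55; 550 = 10·55 + 0 → 55
gcd(55, 2645): 2645 = 48·55 + 5; 55 = 11·5 + 0 → 5
gcd(5, 125): 125 = 25·5 + 0 → 5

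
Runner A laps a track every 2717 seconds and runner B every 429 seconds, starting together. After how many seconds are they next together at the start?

2717 = 11 · 13 · 19; 429 = 3 · 11 · 13
max exponents: 3 · 11 · 13 · 19 = 8151

8151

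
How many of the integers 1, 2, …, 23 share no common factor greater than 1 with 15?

13

15 = 3·5. Inclusion–exclusion on these primes:
23 − ⌊23/3⌋ − ⌊23/5⌋ + ⌊23/15⌋ = 13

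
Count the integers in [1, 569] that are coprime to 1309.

Prime factors of 1309: 7, 11, 17. Count integers ≤ 569 divisible by none of them.
By inclusion–exclusion: 569 − ⌊569/7⌋ − ⌊569/11⌋ − ⌊569/17⌋ + ⌊569/77⌋ + ⌊569/119⌋ + ⌊569/187⌋ − ⌊569/1309⌋ = 418.

418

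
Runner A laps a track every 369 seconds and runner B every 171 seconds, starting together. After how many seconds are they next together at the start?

gcd first: 369 = 2·171 + 27; 171 = 6·27 + 9; 27 = 3·9 + 0 → gcd = 9
lcm = 369·171/gcd = 63099/9 = 7011

7011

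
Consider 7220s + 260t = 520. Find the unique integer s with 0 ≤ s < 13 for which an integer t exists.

Euclid: 7220 = 27·260 + 200; 260 = 1·200 + 60; 200 = 3·60 + 20; 60 = 3·20 + 0 → gcd = 20; 520 = 20·26.
Back-substitution yields 7220·(4) + 260·(-111) = 20, so one solution is s = 4·26 = 104, t = -111·26 = -2886.
Solutions in s differ by 260/20 = 13; the one in [0, 13) is 104 mod 13 = 0.

0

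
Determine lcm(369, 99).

gcd first: 369 = 3·99 + 72; 99 = 1·72 + 27; 72 = 2·27 + 18; 27 = 1·18 + 9; 18 = 2·9 + 0 → gcd = 9
lcm = 369·99/gcd = 36531/9 = 4059

4059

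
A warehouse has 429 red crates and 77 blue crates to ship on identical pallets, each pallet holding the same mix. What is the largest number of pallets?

429 = 3 · 11 · 13
77 = 7 · 11
Common: 11 = 11

11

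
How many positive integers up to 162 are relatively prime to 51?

102

Prime factors of 51: 3, 17. Count integers ≤ 162 divisible by none of them.
By inclusion–exclusion: 162 − ⌊162/3⌋ − ⌊162/17⌋ + ⌊162/51⌋ = 102.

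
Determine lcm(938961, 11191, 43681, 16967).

165536007417

938961 = 3² · 17² · 19²; 11191 = 19² · 31; 43681 = 11² · 19²; 16967 = 19² · 47
lcm takes max exponent of each prime: 3² · 11² · 17² · 19² · 31 · 47 = 165536007417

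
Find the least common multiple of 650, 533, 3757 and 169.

100124050

650 = 2 · 5² · 13; 533 = 13 · 41; 3757 = 13 · 17²; 169 = 13²
lcm takes max exponent of each prime: 2 · 5² · 13² · 17² · 41 = 100124050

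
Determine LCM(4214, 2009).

4214 = 2 · 7² · 43; 2009 = 7² · 41
max exponents: 2 · 7² · 41 · 43 = 172774

172774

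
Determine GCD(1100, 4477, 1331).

11

1100 = 2² · 5² · 11; 4477 = 11² · 37; 1331 = 11³
gcd takes min exponent of each prime: 11 = 11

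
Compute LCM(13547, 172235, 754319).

131768214515

lcm(13547, 172235) = 13547·172235/gcd = 2333267545/19 = 122803555
lcm(122803555, 754319) = 122803555·754319/gcd = 92633054804045/703 = 131768214515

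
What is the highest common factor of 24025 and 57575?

Euclid: 57575 = 2·24025 + 9525; 24025 = 2·9525 + 4975; 9525 = 1·4975 + 4550; 4975 = 1·4550 + 425; 4550 = 10·425 + 300; 425 = 1·300 + 125; 300 = 2·125 + 50; 125 = 2·50 + 25; 50 = 2·25 + 0. Last nonzero remainder: 25.

25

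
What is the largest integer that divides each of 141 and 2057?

1

141 = 3 · 47
2057 = 11² · 17
Common: 1 = 1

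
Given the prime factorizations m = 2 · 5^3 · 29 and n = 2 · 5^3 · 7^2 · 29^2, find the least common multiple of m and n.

max exponent per prime: 2 · 5^3 · 7^2 · 29^2 = 10302250

10302250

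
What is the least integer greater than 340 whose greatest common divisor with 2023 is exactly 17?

374

Multiples of 17 above 340: 17·21, 17·22, … . Need the cofactor coprime to 2023/17 = 119.
Checking s = 21, 22, … the first with gcd(s, 119) = 1 is s = 22, giving 374.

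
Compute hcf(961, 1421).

1

961 = 31²
1421 = 7² · 29
Common: 1 = 1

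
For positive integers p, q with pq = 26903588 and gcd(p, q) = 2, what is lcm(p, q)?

Since gcd(p,q)·lcm(p,q) = pq, lcm = 26903588/2 = 13451794.

13451794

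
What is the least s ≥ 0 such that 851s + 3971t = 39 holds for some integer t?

546

Reduce mod 3971: 851s ≡ 39 (mod 3971). With g = gcd(851, 3971) = 1 dividing 39, divide through: 851s ≡ 39 (mod 3971).
Since gcd(851, 3971) = 1, s ≡ 39·(851)⁻¹ ≡ 546 (mod 3971). Smallest non-negative: 546.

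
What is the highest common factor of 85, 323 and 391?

85 = 5 · 17; 323 = 17 · 19; 391 = 17 · 23
gcd takes min exponent of each prime: 17 = 17

17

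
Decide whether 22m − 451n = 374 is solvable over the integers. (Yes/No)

Yes

gcd(22, 451): 451 = 20·22 + 11; 22 = 2·11 + 0 → 11
11 divides 374, so a solution exists.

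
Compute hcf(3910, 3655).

3910 = 2 · 5 · 17 · 23
3655 = 5 · 17 · 43
Common: 5 · 17 = 85

85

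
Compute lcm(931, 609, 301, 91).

45277323

lcm(931, 609) = 931·609/gcd = 566979/7 = 80997
lcm(80997, 301) = 80997·301/gcd = 24380097/7 = 3482871
lcm(3482871, 91) = 3482871·91/gcd = 316941261/7 = 45277323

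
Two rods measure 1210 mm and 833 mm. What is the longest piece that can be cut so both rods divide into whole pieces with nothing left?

1

1210 = 2 · 5 · 11²
833 = 7² · 17
Common: 1 = 1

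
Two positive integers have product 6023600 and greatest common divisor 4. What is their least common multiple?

Since gcd(m,n)·lcm(m,n) = mn, lcm = 6023600/4 = 1505900.

1505900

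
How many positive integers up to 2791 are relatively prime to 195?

Prime factors of 195: 3, 5, 13. Count integers ≤ 2791 divisible by none of them.
By inclusion–exclusion: 2791 − ⌊2791/3⌋ − ⌊2791/5⌋ − ⌊2791/13⌋ + ⌊2791/15⌋ + ⌊2791/39⌋ + ⌊2791/65⌋ − ⌊2791/195⌋ = 1374.

1374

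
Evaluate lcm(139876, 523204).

151205956

gcd first: 523204 = 3·139876 + 103576; 139876 = 1·103576 + 36300; 103576 = 2·36300 + 30976; 36300 = 1·30976 + 5324; 30976 = 5·5324 + 4356; 5324 = 1·4356 + 968; 4356 = 4·968 + 484; 968 = 2·484 + 0 → gcd = 484
lcm = 139876·523204/gcd = 73183682704/484 = 151205956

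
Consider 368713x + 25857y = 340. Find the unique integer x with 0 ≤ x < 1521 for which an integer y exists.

1213

gcd(368713, 25857) = 17 (Euclid: 368713 = 14·25857 + 6715; 25857 = 3·6715 + 5712; 6715 = 1·5712 + 1003; 5712 = 5·1003 + 697; 1003 = 1·697 + 306; 697 = 2·306 + 85; 306 = 3·85 + 51; 85 = 1·51 + 34; 51 = 1·34 + 17; 34 = 2·17 + 0), and 17 | 340.
Extended Euclid: 368713·(593) + 25857·(-8456) = 17. Scale by 20: x₀ = 11860.
General solution x = x₀ + 1521t; reducing mod 1521 gives x = 1213 (and y = -17297).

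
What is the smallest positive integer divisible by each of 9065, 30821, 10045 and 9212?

1187841340

9065 = 5 · 7² · 37; 30821 = 7² · 17 · 37; 10045 = 5 · 7² · 41; 9212 = 2² · 7² · 47
lcm takes max exponent of each prime: 2² · 5 · 7² · 17 · 37 · 41 · 47 = 1187841340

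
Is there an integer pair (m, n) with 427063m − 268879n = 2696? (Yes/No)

No

gcd(427063, 268879): 427063 = 1·268879 + 158184; 268879 = 1·158184 + 110695; 158184 = 1·110695 + 47489; 110695 = 2·47489 + 15717; 47489 = 3·15717 + 338; 15717 = 46·338 + 169; 338 = 2·169 + 0 → 169
169 does not divide 2696, so a solution does not exist.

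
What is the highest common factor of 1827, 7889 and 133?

gcd(1827, 7889): 7889 = 4·1827 + 581; 1827 = 3·581 + 84; 581 = 6·84 + 77; 84 = 1·77 + 7; 77 = 11·7 + 0 → 7
gcd(7, 133): 133 = 19·7 + 0 → 7

7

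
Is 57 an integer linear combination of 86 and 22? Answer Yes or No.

No

By Bézout, 86u − 22v = 57 has integer solutions iff gcd(86, 22) | 57.
Euclid: 86 = 3·22 + 20; 22 = 1·20 + 2; 20 = 10·2 + 0. gcd = 2; 57 mod 2 = 1. No.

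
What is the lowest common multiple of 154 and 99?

154 = 2 · 7 · 11; 99 = 3² · 11
max exponents: 2 · 3² · 7 · 11 = 1386

1386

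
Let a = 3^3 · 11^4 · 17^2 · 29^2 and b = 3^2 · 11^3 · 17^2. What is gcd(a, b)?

min exponent per shared prime: 3^2 · 11^3 · 17^2 = 3461931

3461931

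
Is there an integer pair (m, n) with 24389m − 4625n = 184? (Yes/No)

Yes

By Bézout, 24389m − 4625n = 184 has integer solutions iff gcd(24389, 4625) | 184.
Euclid: 24389 = 5·4625 + 1264; 4625 = 3·1264 + 833; 1264 = 1·833 + 431; 833 = 1·431 + 402; 431 = 1·402 + 29; 402 = 13·29 + 25; 29 = 1·25 + 4; 25 = 6·4 + 1; 4 = 4·1 + 0. gcd = 1; 184 mod 1 = 0. Yes.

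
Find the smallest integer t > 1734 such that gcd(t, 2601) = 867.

3468

2601 = 867·3. Any t with gcd(t, 2601) = 867 is a multiple of 867, say 867s, with s coprime to 3.
Need s > 1734/867, so s ≥ 3. First s ≥ 3 with gcd(s, 3) = 1 is s = 4. Thus t = 867·4 = 3468.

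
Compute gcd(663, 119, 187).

17

gcd(663, 119): 663 = 5·119 + 68; 119 = 1·68 + 51; 68 = 1·51 + 17; 51 = 3·17 + 0 → 17
gcd(17, 187): 187 = 11·17 + 0 → 17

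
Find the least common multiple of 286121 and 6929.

286121 = 11 · 19 · 37²; 6929 = 13² · 41
max exponents: 11 · 13² · 19 · 37² · 41 = 1982532409

1982532409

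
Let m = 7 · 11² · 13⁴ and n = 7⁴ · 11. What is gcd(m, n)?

77

min exponent per shared prime: 7 · 11 = 77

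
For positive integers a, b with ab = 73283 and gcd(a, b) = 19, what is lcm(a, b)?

3857

For any two positive integers, gcd × lcm equals their product. Hence lcm = 73283 / 19 = 3857.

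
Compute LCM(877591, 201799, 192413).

877591 = 11 · 13 · 17 · 19²; 201799 = 13 · 19² · 43; 192413 = 13 · 19² · 41
lcm takes max exponent of each prime: 11 · 13 · 17 · 19² · 41 · 43 = 1547192933

1547192933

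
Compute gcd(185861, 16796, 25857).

221

185861 = 13 · 17 · 29²; 16796 = 2² · 13 · 17 · 19; 25857 = 3² · 13² · 17
gcd takes min exponent of each prime: 13 · 17 = 221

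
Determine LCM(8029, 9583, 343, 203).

422140733

lcm(8029, 9583) = 8029·9583/gcd = 76941907/259 = 297073
lcm(297073, 343) = 297073·343/gcd = 101896039/7 = 14556577
lcm(14556577, 203) = 14556577·203/gcd = 2954985131/7 = 422140733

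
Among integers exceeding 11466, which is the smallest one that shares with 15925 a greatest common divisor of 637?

gcd(m, 15925) = 637 forces 637 | m; write m = 637s. Then gcd(637s, 637·25) = 637·gcd(s, 25), so need gcd(s, 25) = 1.
637s > 11466 gives s ≥ 19. The least s ≥ 19 coprime to 25 is 19, so m = 637·19 = 12103.

12103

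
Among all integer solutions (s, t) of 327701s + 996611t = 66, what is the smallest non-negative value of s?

Reduce mod 996611: 327701s ≡ 66 (mod 996611). With g = gcd(327701, 996611) = 11 dividing 66, divide through: 29791s ≡ 6 (mod 90601).
Since gcd(29791, 90601) = 1, s ≡ 6·(29791)⁻¹ ≡ 11362 (mod 90601). Smallest non-negative: 11362.

11362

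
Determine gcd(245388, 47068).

Euclid: 245388 = 5·47068 + 10048; 47068 = 4·10048 + 6876; 10048 = 1·6876 + 3172; 6876 = 2·3172 + 532; 3172 = 5·532 + 512; 532 = 1·512 + 20; 512 = 25·20 + 12; 20 = 1·12 + 8; 12 = 1·8 + 4; 8 = 2·4 + 0. Last nonzero remainder: 4.

4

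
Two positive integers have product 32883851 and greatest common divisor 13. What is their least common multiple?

Since gcd(m,n)·lcm(m,n) = mn, lcm = 32883851/13 = 2529527.

2529527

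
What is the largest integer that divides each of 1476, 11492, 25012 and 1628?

4

gcd(1476, 11492): 11492 = 7·1476 + 1160; 1476 = 1·1160 + 316; 1160 = 3·316 + 212; 316 = 1·212 + 104; 212 = 2·104 + 4; 104 = 26·4 + 0 → 4
gcd(4, 25012): 25012 = 6253·4 + 0 → 4
gcd(4, 1628): 1628 = 407·4 + 0 → 4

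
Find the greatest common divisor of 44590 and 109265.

65

Euclid: 109265 = 2·44590 + 20085; 44590 = 2·20085 + 4420; 20085 = 4·4420 + 2405; 4420 = 1·2405 + 2015; 2405 = 1·2015 + 390; 2015 = 5·390 + 65; 390 = 6·65 + 0. Last nonzero remainder: 65.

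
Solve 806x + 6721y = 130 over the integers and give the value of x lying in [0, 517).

Reduce mod 6721: 806x ≡ 130 (mod 6721). With g = gcd(806, 6721) = 13 dividing 130, divide through: 62x ≡ 10 (mod 517).
Since gcd(62, 517) = 1, x ≡ 10·(62)⁻¹ ≡ 267 (mod 517). Smallest non-negative: 267.

267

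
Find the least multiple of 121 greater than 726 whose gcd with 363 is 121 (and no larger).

847

Multiples of 121 above 726: 121·7, 121·8, … . Need the cofactor coprime to 363/121 = 3.
Checking s = 7, 8, … the first with gcd(s, 3) = 1 is s = 7, giving 847.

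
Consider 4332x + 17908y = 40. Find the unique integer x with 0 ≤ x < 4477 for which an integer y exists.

Euclid: 17908 = 4·4332 + 580; 4332 = 7·580 + 272; 580 = 2·272 + 36; 272 = 7·36 + 20; 36 = 1·20 + 16; 20 = 1·16 + 4; 16 = 4·4 + 0 → gcd = 4; 40 = 4·10.
Back-substitution yields 4332·(988) + 17908·(-239) = 4, so one solution is x = 988·10 = 9880, y = -239·10 = -2390.
Solutions in x differ by 17908/4 = 4477; the one in [0, 4477) is 9880 mod 4477 = 926.

926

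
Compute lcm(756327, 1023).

23446137

756327 = 3 · 11 · 13 · 41 · 43; 1023 = 3 · 11 · 31
max exponents: 3 · 11 · 13 · 31 · 41 · 43 = 23446137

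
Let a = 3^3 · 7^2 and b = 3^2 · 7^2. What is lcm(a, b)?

max exponent per prime: 3^3 · 7^2 = 1323

1323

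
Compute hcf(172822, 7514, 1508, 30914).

172822 = 2 · 13 · 17² · 23; 7514 = 2 · 13 · 17²; 1508 = 2² · 13 · 29; 30914 = 2 · 13 · 29 · 41
gcd takes min exponent of each prime: 2 · 13 = 26

26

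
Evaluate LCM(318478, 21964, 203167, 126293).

318478 = 2 · 17² · 19 · 29; 21964 = 2² · 17² · 19; 203167 = 17² · 19 · 37; 126293 = 17² · 19 · 23
lcm takes max exponent of each prime: 2² · 17² · 19 · 23 · 29 · 37 = 542049556

542049556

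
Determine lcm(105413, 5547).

gcd first: 105413 = 19·5547 + 20; 5547 = 277·20 + 7; 20 = 2·7 + 6; 7 = 1·6 + 1; 6 = 6·1 + 0 → gcd = 1
lcm = 105413·5547/gcd = 584725911/1 = 584725911

584725911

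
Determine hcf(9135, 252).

9135 = 3² · 5 · 7 · 29
252 = 2² · 3² · 7
Common: 3² · 7 = 63

63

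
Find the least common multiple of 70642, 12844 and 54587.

70642 = 2 · 11 · 13² · 19; 12844 = 2² · 13² · 19; 54587 = 13² · 17 · 19
lcm takes max exponent of each prime: 2² · 11 · 13² · 17 · 19 = 2401828

2401828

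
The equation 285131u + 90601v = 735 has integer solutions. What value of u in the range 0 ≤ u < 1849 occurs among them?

Reduce mod 90601: 285131u ≡ 735 (mod 90601). With g = gcd(285131, 90601) = 49 dividing 735, divide through: 5819u ≡ 15 (mod 1849).
Since gcd(5819, 1849) = 1, u ≡ 15·(5819)⁻¹ ≡ 170 (mod 1849). Smallest non-negative: 170.

170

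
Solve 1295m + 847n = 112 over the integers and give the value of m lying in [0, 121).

Reduce mod 847: 1295m ≡ 112 (mod 847). With g = gcd(1295, 847) = 7 dividing 112, divide through: 185m ≡ 16 (mod 121).
Since gcd(185, 121) = 1, m ≡ 16·(185)⁻¹ ≡ 91 (mod 121). Smallest non-negative: 91.

91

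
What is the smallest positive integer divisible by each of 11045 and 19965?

11045 = 5 · 47²; 19965 = 3 · 5 · 11³
max exponents: 3 · 5 · 11³ · 47² = 44102685

44102685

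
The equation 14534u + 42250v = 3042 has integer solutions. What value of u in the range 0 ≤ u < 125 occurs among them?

38

Euclid: 42250 = 2·14534 + 13182; 14534 = 1·13182 + 1352; 13182 = 9·1352 + 1014; 1352 = 1·1014 + 338; 1014 = 3·338 + 0 → gcd = 338; 3042 = 338·9.
Back-substitution yields 14534·(32) + 42250·(-11) = 338, so one solution is u = 32·9 = 288, v = -11·9 = -99.
Solutions in u differ by 42250/338 = 125; the one in [0, 125) is 288 mod 125 = 38.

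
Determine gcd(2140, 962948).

4

Euclid: 962948 = 449·2140 + 2088; 2140 = 1·2088 + 52; 2088 = 40·52 + 8; 52 = 6·8 + 4; 8 = 2·4 + 0. Last nonzero remainder: 4.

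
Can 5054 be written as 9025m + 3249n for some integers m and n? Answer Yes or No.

By Bézout, 9025m + 3249n = 5054 has integer solutions iff gcd(9025, 3249) | 5054.
Euclid: 9025 = 2·3249 + 2527; 3249 = 1·2527 + 722; 2527 = 3·722 + 361; 722 = 2·361 + 0. gcd = 361; 5054 mod 361 = 0. Yes.

Yes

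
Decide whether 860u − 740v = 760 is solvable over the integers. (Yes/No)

gcd(860, 740): 860 = 1·740 + 120; 740 = 6·120 + 20; 120 = 6·20 + 0 → 20
20 divides 760, so a solution exists.

Yes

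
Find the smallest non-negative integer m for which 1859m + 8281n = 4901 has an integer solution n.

Euclid: 8281 = 4·1859 + 845; 1859 = 2·845 + 169; 845 = 5·169 + 0 → gcd = 169; 4901 = 169·29.
Back-substitution yields 1859·(9) + 8281·(-2) = 169, so one solution is m = 9·29 = 261, n = -2·29 = -58.
Solutions in m differ by 8281/169 = 49; the one in [0, 49) is 261 mod 49 = 16.

16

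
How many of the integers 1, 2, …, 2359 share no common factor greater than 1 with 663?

Prime factors of 663: 3, 13, 17. Count integers ≤ 2359 divisible by none of them.
By inclusion–exclusion: 2359 − ⌊2359/3⌋ − ⌊2359/13⌋ − ⌊2359/17⌋ + ⌊2359/39⌋ + ⌊2359/51⌋ + ⌊2359/221⌋ − ⌊2359/663⌋ = 1367.

1367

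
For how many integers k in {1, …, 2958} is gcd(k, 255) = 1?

255 = 3·5·17. Inclusion–exclusion on these primes:
2958 − ⌊2958/3⌋ − ⌊2958/5⌋ − ⌊2958/17⌋ + ⌊2958/15⌋ + ⌊2958/51⌋ + ⌊2958/85⌋ − ⌊2958/255⌋ = 1485

1485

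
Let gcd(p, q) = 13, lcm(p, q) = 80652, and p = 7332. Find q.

143

p·q = gcd·lcm = 13·80652 = 1048476, so q = 1048476/7332 = 143.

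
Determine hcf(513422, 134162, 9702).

98

gcd(513422, 134162): 513422 = 3·134162 + 110936; 134162 = 1·110936 + 23226; 110936 = 4·23226 + 18032; 23226 = 1·18032 + 5194; 18032 = 3·5194 + 2450; 5194 = 2·2450 + 294; 2450 = 8·294 + 98; 294 = 3·98 + 0 → 98
gcd(98, 9702): 9702 = 99·98 + 0 → 98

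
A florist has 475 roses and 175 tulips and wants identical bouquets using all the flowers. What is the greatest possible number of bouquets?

Euclid: 475 = 2·175 + 125; 175 = 1·125 + 50; 125 = 2·50 + 25; 50 = 2·25 + 0. Last nonzero remainder: 25.

25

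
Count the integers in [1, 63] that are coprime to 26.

26 = 2·13. Inclusion–exclusion on these primes:
63 − ⌊63/2⌋ − ⌊63/13⌋ + ⌊63/26⌋ = 30

30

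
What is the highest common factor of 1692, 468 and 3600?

36

1692 = 2² · 3² · 47; 468 = 2² · 3² · 13; 3600 = 2⁴ · 3² · 5²
gcd takes min exponent of each prime: 2² · 3² = 36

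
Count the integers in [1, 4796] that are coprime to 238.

238 = 2·7·17. Inclusion–exclusion on these primes:
4796 − ⌊4796/2⌋ − ⌊4796/7⌋ − ⌊4796/17⌋ + ⌊4796/14⌋ + ⌊4796/34⌋ + ⌊4796/119⌋ − ⌊4796/238⌋ = 1934

1934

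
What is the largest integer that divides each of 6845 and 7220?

Euclid: 7220 = 1·6845 + 375; 6845 = 18·375 + 95; 375 = 3·95 + 90; 95 = 1·90 + 5; 90 = 18·5 + 0. Last nonzero remainder: 5.

5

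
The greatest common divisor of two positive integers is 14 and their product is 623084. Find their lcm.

Since gcd(m,n)·lcm(m,n) = mn, lcm = 623084/14 = 44506.

44506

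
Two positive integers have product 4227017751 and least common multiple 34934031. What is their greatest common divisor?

gcd·lcm = product, so gcd = 4227017751/34934031 = 121.

121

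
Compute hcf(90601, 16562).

Euclid: 90601 = 5·16562 + 7791; 16562 = 2·7791 + 980; 7791 = 7·980 + 931; 980 = 1·931 + 49; 931 = 19·49 + 0. Last nonzero remainder: 49.

49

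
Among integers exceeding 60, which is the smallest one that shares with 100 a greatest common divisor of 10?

70

100 = 10·10. Any a with gcd(a, 100) = 10 is a multiple of 10, say 10s, with s coprime to 10.
Need s > 60/10, so s ≥ 7. First s ≥ 7 with gcd(s, 10) = 1 is s = 7. Thus a = 10·7 = 70.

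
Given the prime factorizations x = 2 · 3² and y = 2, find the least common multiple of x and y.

max exponent per prime: 2 · 3² = 18

18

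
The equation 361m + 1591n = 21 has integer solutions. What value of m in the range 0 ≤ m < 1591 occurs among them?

gcd(361, 1591) = 1 (Euclid: 1591 = 4·361 + 147; 361 = 2·147 + 67; 147 = 2·67 + 13; 67 = 5·13 + 2; 13 = 6·2 + 1; 2 = 2·1 + 0), and 1 | 21.
Extended Euclid: 361·(-736) + 1591·(167) = 1. Scale by 21: m₀ = -15456.
General solution m = m₀ + 1591t; reducing mod 1591 gives m = 454 (and n = -103).

454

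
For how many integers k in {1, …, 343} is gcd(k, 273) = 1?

273 = 3·7·13. Inclusion–exclusion on these primes:
343 − ⌊343/3⌋ − ⌊343/7⌋ − ⌊343/13⌋ + ⌊343/21⌋ + ⌊343/39⌋ + ⌊343/91⌋ − ⌊343/273⌋ = 180

180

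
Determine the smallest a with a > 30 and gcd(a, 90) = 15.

gcd(a, 90) = 15 forces 15 | a; write a = 15s. Then gcd(15s, 15·6) = 15·gcd(s, 6), so need gcd(s, 6) = 1.
15s > 30 gives s ≥ 3. The least s ≥ 3 coprime to 6 is 5, so a = 15·5 = 75.

75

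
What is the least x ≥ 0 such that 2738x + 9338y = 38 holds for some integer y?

gcd(2738, 9338) = 2 (Euclid: 9338 = 3·2738 + 1124; 2738 = 2·1124 + 490; 1124 = 2·490 + 144; 490 = 3·144 + 58; 144 = 2·58 + 28; 58 = 2·28 + 2; 28 = 14·2 + 0), and 2 | 38.
Extended Euclid: 2738·(324) + 9338·(-95) = 2. Scale by 19: x₀ = 6156.
General solution x = x₀ + 4669t; reducing mod 4669 gives x = 1487 (and y = -436).

1487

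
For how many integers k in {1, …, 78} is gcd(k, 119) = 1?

Prime factors of 119: 7, 17. Count integers ≤ 78 divisible by none of them.
By inclusion–exclusion: 78 − ⌊78/7⌋ − ⌊78/17⌋ + ⌊78/119⌋ = 63.

63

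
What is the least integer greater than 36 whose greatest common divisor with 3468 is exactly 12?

3468 = 12·289. Any x with gcd(x, 3468) = 12 is a multiple of 12, say 12s, with s coprime to 289.
Need s > 36/12, so s ≥ 4. First s ≥ 4 with gcd(s, 289) = 1 is s = 4. Thus x = 12·4 = 48.

48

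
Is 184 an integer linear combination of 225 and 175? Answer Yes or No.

By Bézout, 225m + 175n = 184 has integer solutions iff gcd(225, 175) | 184.
Euclid: 225 = 1·175 + 50; 175 = 3·50 + 25; 50 = 2·25 + 0. gcd = 25; 184 mod 25 = 9. No.

No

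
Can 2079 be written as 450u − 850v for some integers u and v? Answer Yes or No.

By Bézout, 450u − 850v = 2079 has integer solutions iff gcd(450, 850) | 2079.
Euclid: 850 = 1·450 + 400; 450 = 1·400 + 50; 400 = 8·50 + 0. gcd = 50; 2079 mod 50 = 29. No.

No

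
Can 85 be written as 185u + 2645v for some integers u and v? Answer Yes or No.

By Bézout, 185u + 2645v = 85 has integer solutions iff gcd(185, 2645) | 85.
Euclid: 2645 = 14·185 + 55; 185 = 3·55 + 20; 55 = 2·20 + 15; 20 = 1·15 + 5; 15 = 3·5 + 0. gcd = 5; 85 mod 5 = 0. Yes.

Yes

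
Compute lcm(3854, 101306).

gcd first: 101306 = 26·3854 + 1102; 3854 = 3·1102 + 548; 1102 = 2·548 + 6; 548 = 91·6 + 2; 6 = 3·2 + 0 → gcd = 2
lcm = 3854·101306/gcd = 390433324/2 = 195216662

195216662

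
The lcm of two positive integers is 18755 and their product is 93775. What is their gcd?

5

gcd·lcm = product, so gcd = 93775/18755 = 5.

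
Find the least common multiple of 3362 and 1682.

2827442

gcd first: 3362 = 1·1682 + 1680; 1682 = 1·1680 + 2; 1680 = 840·2 + 0 → gcd = 2
lcm = 3362·1682/gcd = 5654884/2 = 2827442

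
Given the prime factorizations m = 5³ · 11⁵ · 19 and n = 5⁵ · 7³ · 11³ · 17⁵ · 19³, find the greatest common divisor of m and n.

min exponent per shared prime: 5³ · 11³ · 19 = 3161125

3161125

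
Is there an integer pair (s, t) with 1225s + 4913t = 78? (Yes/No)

Yes

By Bézout, 1225s + 4913t = 78 has integer solutions iff gcd(1225, 4913) | 78.
Euclid: 4913 = 4·1225 + 13; 1225 = 94·13 + 3; 13 = 4·3 + 1; 3 = 3·1 + 0. gcd = 1; 78 mod 1 = 0. Yes.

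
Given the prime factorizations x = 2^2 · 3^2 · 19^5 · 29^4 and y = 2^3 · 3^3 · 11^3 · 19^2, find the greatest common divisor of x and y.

min exponent per shared prime: 2^2 · 3^2 · 19^2 = 12996

12996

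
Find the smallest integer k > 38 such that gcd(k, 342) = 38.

gcd(k, 342) = 38 forces 38 | k; write k = 38s. Then gcd(38s, 38·9) = 38·gcd(s, 9), so need gcd(s, 9) = 1.
38s > 38 gives s ≥ 2. The least s ≥ 2 coprime to 9 is 2, so k = 38·2 = 76.

76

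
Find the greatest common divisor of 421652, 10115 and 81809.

7

gcd(421652, 10115): 421652 = 41·10115 + 6937; 10115 = 1·6937 + 3178; 6937 = 2·3178 + 581; 3178 = 5·581 + 273; 581 = 2·273 + 35; 273 = 7·35 + 28; 35 = 1·28 + 7; 28 = 4·7 + 0 → 7
gcd(7, 81809): 81809 = 11687·7 + 0 → 7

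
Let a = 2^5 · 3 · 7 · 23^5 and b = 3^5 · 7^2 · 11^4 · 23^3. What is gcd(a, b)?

255507

min exponent per shared prime: 3 · 7 · 23^3 = 255507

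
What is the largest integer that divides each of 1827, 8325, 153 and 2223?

9

gcd(1827, 8325): 8325 = 4·1827 + 1017; 1827 = 1·1017 + 810; 1017 = 1·810 + 207; 810 = 3·207 + 189; 207 = 1·189 + 18; 189 = 10·18 + 9; 18 = 2·9 + 0 → 9
gcd(9, 153): 153 = 17·9 + 0 → 9
gcd(9, 2223): 2223 = 247·9 + 0 → 9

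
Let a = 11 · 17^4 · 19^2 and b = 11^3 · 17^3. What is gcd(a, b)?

min exponent per shared prime: 11 · 17^3 = 54043

54043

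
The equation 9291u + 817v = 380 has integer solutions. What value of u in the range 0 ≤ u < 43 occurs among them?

12

Reduce mod 817: 9291u ≡ 380 (mod 817). With g = gcd(9291, 817) = 19 dividing 380, divide through: 489u ≡ 20 (mod 43).
Since gcd(489, 43) = 1, u ≡ 20·(489)⁻¹ ≡ 12 (mod 43). Smallest non-negative: 12.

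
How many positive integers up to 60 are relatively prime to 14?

26

14 = 2·7. Inclusion–exclusion on these primes:
60 − ⌊60/2⌋ − ⌊60/7⌋ + ⌊60/14⌋ = 26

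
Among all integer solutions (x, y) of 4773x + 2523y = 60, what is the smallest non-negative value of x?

314

Euclid: 4773 = 1·2523 + 2250; 2523 = 1·2250 + 273; 2250 = 8·273 + 66; 273 = 4·66 + 9; 66 = 7·9 + 3; 9 = 3·3 + 0 → gcd = 3; 60 = 3·20.
Back-substitution yields 4773·(268) + 2523·(-507) = 3, so one solution is x = 268·20 = 5360, y = -507·20 = -10140.
Solutions in x differ by 2523/3 = 841; the one in [0, 841) is 5360 mod 841 = 314.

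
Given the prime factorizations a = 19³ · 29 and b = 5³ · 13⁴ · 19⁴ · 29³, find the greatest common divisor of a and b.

198911

min exponent per shared prime: 19³ · 29 = 198911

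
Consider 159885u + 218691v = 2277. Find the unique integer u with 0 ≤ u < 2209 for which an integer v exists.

Reduce mod 218691: 159885u ≡ 2277 (mod 218691). With g = gcd(159885, 218691) = 99 dividing 2277, divide through: 1615u ≡ 23 (mod 2209).
Since gcd(1615, 2209) = 1, u ≡ 23·(1615)⁻¹ ≡ 264 (mod 2209). Smallest non-negative: 264.

264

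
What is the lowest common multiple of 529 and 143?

75647

529 = 23²; 143 = 11 · 13
max exponents: 11 · 13 · 23² = 75647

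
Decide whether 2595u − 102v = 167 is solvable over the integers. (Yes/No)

By Bézout, 2595u − 102v = 167 has integer solutions iff gcd(2595, 102) | 167.
Euclid: 2595 = 25·102 + 45; 102 = 2·45 + 12; 45 = 3·12 + 9; 12 = 1·9 + 3; 9 = 3·3 + 0. gcd = 3; 167 mod 3 = 2. No.

No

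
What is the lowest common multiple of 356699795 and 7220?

515074503980

356699795 = 5 · 31 · 37² · 41²; 7220 = 2² · 5 · 19²
max exponents: 2² · 5 · 19² · 31 · 37² · 41² = 515074503980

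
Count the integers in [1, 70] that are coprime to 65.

Prime factors of 65: 5, 13. Count integers ≤ 70 divisible by none of them.
By inclusion–exclusion: 70 − ⌊70/5⌋ − ⌊70/13⌋ + ⌊70/65⌋ = 52.

52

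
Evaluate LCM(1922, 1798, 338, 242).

1922 = 2 · 31²; 1798 = 2 · 29 · 31; 338 = 2 · 13²; 242 = 2 · 11²
lcm takes max exponent of each prime: 2 · 11² · 13² · 29 · 31² = 1139786362

1139786362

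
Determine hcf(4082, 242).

Euclid: 4082 = 16·242 + 210; 242 = 1·210 + 32; 210 = 6·32 + 18; 32 = 1·18 + 14; 18 = 1·14 + 4; 14 = 3·4 + 2; 4 = 2·2 + 0. Last nonzero remainder: 2.

2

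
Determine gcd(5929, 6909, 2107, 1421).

gcd(5929, 6909): 6909 = 1·5929 + 980; 5929 = 6·980 + 49; 980 = 20·49 + 0 → 49
gcd(49, 2107): 2107 = 43·49 + 0 → 49
gcd(49, 1421): 1421 = 29·49 + 0 → 49

49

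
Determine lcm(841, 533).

841 = 29²; 533 = 13 · 41
max exponents: 13 · 29² · 41 = 448253

448253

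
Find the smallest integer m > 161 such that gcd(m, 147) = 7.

175

Multiples of 7 above 161: 7·24, 7·25, … . Need the cofactor coprime to 147/7 = 21.
Checking s = 24, 25, … the first with gcd(s, 21) = 1 is s = 25, giving 175.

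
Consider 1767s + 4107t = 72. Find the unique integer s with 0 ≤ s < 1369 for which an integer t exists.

Euclid: 4107 = 2·1767 + 573; 1767 = 3·573 + 48; 573 = 11·48 + 45; 48 = 1·45 + 3; 45 = 15·3 + 0 → gcd = 3; 72 = 3·24.
Back-substitution yields 1767·(86) + 4107·(-37) = 3, so one solution is s = 86·24 = 2064, t = -37·24 = -888.
Solutions in s differ by 4107/3 = 1369; the one in [0, 1369) is 2064 mod 1369 = 695.

695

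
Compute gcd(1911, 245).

49

1911 = 3 · 7² · 13
245 = 5 · 7²
Common: 7² = 49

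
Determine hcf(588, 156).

Euclid: 588 = 3·156 + 120; 156 = 1·120 + 36; 120 = 3·36 + 12; 36 = 3·12 + 0. Last nonzero remainder: 12.

12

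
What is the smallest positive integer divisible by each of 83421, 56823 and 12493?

lcm(83421, 56823) = 83421·56823/gcd = 4740231483/1209 = 3920787
lcm(3920787, 12493) = 3920787·12493/gcd = 48982391991/403 = 121544397

121544397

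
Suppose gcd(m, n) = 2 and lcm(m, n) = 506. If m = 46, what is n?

m·n = gcd·lcm = 2·506 = 1012, so n = 1012/46 = 22.

22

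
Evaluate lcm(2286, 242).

gcd first: 2286 = 9·242 + 108; 242 = 2·108 + 26; 108 = 4·26 + 4; 26 = 6·4 + 2; 4 = 2·2 + 0 → gcd = 2
lcm = 2286·242/gcd = 553212/2 = 276606

276606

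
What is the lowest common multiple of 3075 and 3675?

3075 = 3 · 5² · 41; 3675 = 3 · 5² · 7²
max exponents: 3 · 5² · 7² · 41 = 150675

150675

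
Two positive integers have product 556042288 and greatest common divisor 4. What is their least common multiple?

For any two positive integers, gcd × lcm equals their product. Hence lcm = 556042288 / 4 = 139010572.

139010572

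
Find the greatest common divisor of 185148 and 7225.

185148 = 2² · 3² · 37 · 139
7225 = 5² · 17²
Common: 1 = 1

1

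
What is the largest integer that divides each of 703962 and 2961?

63

Euclid: 703962 = 237·2961 + 2205; 2961 = 1·2205 + 756; 2205 = 2·756 + 693; 756 = 1·693 + 63; 693 = 11·63 + 0. Last nonzero remainder: 63.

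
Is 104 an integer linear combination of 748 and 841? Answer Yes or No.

Yes

By Bézout, 748p − 841q = 104 has integer solutions iff gcd(748, 841) | 104.
Euclid: 841 = 1·748 + 93; 748 = 8·93 + 4; 93 = 23·4 + 1; 4 = 4·1 + 0. gcd = 1; 104 mod 1 = 0. Yes.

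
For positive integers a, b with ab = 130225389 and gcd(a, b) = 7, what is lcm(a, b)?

Since gcd(a,b)·lcm(a,b) = ab, lcm = 130225389/7 = 18603627.

18603627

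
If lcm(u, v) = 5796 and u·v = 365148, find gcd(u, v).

gcd·lcm = product, so gcd = 365148/5796 = 63.

63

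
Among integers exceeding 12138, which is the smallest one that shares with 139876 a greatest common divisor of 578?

13294

Multiples of 578 above 12138: 578·22, 578·23, … . Need the cofactor coprime to 139876/578 = 242.
Checking s = 22, 23, … the first with gcd(s, 242) = 1 is s = 23, giving 13294.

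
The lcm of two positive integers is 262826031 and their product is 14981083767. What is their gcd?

gcd·lcm = product, so gcd = 14981083767/262826031 = 57.

57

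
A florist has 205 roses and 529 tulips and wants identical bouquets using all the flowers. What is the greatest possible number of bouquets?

205 = 5 · 41
529 = 23²
Common: 1 = 1

1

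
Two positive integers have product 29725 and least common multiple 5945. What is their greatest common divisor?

5

gcd·lcm = product, so gcd = 29725/5945 = 5.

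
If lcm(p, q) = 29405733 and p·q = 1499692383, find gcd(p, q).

51

gcd·lcm = product, so gcd = 1499692383/29405733 = 51.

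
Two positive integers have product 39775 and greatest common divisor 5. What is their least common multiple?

For any two positive integers, gcd × lcm equals their product. Hence lcm = 39775 / 5 = 7955.

7955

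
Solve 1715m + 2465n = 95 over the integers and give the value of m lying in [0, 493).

Euclid: 2465 = 1·1715 + 750; 1715 = 2·750 + 215; 750 = 3·215 + 105; 215 = 2·105 + 5; 105 = 21·5 + 0 → gcd = 5; 95 = 5·19.
Back-substitution yields 1715·(23) + 2465·(-16) = 5, so one solution is m = 23·19 = 437, n = -16·19 = -304.
Solutions in m differ by 2465/5 = 493; the one in [0, 493) is 437 mod 493 = 437.

437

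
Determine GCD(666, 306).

666 = 2 · 3² · 37
306 = 2 · 3² · 17
Common: 2 · 3² = 18

18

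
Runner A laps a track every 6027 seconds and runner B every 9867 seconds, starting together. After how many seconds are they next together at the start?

gcd first: 9867 = 1·6027 + 3840; 6027 = 1·3840 + 2187; 3840 = 1·2187 + 1653; 2187 = 1·1653 + 534; 1653 = 3·534 + 51; 534 = 10·51 + 24; 51 = 2·24 + 3; 24 = 8·3 + 0 → gcd = 3
lcm = 6027·9867/gcd = 59468409/3 = 19822803

19822803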